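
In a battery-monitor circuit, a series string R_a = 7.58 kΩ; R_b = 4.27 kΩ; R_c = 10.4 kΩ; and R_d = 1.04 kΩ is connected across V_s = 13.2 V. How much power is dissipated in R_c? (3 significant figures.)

Series current I = V_s/ΣR = 13.2/23.29 = 0.5668 mA.
P(R_c) = I²·R_c = (0.5668)² × 10.4 = 3.341 mW.

P ≈ 3.34 mW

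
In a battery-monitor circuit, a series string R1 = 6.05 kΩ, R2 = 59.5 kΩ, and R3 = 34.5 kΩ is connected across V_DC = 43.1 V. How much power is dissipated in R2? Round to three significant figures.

The common current is I = 43.1/100.0 = 0.4308 mA.
P(R2) = I²·R2 = (0.4308)² × 59.5 = 11.04 mW.

P ≈ 11.0 mW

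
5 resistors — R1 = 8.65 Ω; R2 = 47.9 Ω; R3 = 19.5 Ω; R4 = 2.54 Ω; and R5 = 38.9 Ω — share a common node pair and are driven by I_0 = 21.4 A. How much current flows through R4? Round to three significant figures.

Total conductance ΣG = 1/8.65 + 1/47.9 + 1/19.5 + 1/2.54 + 1/38.9 = 0.6072 (units of 1/Ω).
By the current-divider rule, I = I_0 · G_k/ΣG = 21.4 × 0.6484 = 13.88 A.

I ≈ 13.9 A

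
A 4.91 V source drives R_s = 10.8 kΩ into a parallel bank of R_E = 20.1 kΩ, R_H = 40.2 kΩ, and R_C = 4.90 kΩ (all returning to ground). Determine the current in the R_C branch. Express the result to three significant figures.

Combine the parallel branches: R_p = (1/20.1 + 1/40.2 + 1/4.90)⁻¹ = 3.588 kΩ.
Node voltage V_A = V_CC · R_p/(R_s + R_p) = 4.91 × 0.2494 = 1.224 V.
Branch current I = V_A/R_C = 1.224/4.90 = 0.2499 mA.

I ≈ 0.250 mA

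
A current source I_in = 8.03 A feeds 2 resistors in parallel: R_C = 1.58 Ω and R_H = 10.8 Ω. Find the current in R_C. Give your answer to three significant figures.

For two parallel branches, I_k = I_in · (other R)/(sum of R).
So I = 8.03 × 10.8/12.38 = 7.005 A.

I ≈ 7.01 A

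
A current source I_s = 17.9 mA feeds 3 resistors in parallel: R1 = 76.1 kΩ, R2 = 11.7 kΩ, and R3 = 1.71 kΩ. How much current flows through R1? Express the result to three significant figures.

Total conductance ΣG = 1/76.1 + 1/11.7 + 1/1.71 = 0.6834 (units of 1/kΩ).
R1 takes the fraction G_k/ΣG = 0.01314/0.6834 = 0.01923, so I = 17.9 × 0.01923 = 0.3442 mA.

I ≈ 0.344 mA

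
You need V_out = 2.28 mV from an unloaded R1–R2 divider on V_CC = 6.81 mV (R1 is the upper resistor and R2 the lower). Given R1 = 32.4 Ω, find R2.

R2 ≈ 16.3 Ω

V_out/V_CC = R2/(R1+R2) = 0.3348.
Rearranging, R2 = R1·k/(1−k) = 32.4 × 0.5033 = 16.31 Ω.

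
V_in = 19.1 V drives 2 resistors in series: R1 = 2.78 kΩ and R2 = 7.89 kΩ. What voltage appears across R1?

Series total: ΣR = 2.78 + 7.89 = 10.67 kΩ.
Voltage divider: V = V_in · (2.780 / 10.67) = 19.1 × 0.2605 = 4.976 V.

V ≈ 4.98 V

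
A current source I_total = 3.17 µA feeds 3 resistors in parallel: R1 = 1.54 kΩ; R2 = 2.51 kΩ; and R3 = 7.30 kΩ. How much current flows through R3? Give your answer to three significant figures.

ΣG = 1/1.54 + 1/2.51 + 1/7.30 = 1.185.
By the current-divider rule, I = I_total · G_k/ΣG = 3.17 × 0.1156 = 0.3665 µA.

I ≈ 0.367 µA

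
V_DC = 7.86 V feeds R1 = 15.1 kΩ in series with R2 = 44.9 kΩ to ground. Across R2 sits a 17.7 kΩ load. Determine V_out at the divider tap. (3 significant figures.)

V_out ≈ 3.59 V

R2 ‖ R_L = (44.9 × 17.7)/(44.9 + 17.7) = 12.70 kΩ.
Now apply the divider: V_out = 7.86 × 0.4567 = 3.590 V.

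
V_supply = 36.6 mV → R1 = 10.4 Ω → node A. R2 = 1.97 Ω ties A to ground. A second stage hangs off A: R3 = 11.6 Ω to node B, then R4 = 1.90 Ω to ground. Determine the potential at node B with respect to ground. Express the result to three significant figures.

V_B ≈ 0.731 mV

Looking into the second stage from A: R3 + R4 = 13.50 Ω appears in parallel with R2.
Effective lower resistance at A: R2 ‖ 13.50 = 1.719 Ω.
V_A = 36.6 × 1.719/(10.4 + 1.719) = 5.192 mV.
Stage 2 is unloaded, so V_B = V_A · R4/(R3+R4) = 5.192 × 1.90/13.50 = 0.7307 mV.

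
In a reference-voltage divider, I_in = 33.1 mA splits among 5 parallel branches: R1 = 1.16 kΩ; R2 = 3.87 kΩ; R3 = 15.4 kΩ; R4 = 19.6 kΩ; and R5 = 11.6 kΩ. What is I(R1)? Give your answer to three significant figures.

I ≈ 21.6 mA

ΣG = 1/1.16 + 1/3.87 + 1/15.4 + 1/19.6 + 1/11.6 = 1.323.
By the current-divider rule, I = I_in · G_k/ΣG = 33.1 × 0.6518 = 21.57 mA.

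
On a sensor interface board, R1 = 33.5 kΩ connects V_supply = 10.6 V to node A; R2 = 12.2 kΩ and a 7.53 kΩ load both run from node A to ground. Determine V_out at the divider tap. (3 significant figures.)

First combine the lower leg with the load: R2 ‖ R_L = 4.656 kΩ.
Then V_out = V_supply · R2'/(R1 + R2') = 10.6 × 4.656/38.16 = 1.294 V.
(Unloaded it would be 2.83 V; the load pulls it down.)

V_out ≈ 1.29 V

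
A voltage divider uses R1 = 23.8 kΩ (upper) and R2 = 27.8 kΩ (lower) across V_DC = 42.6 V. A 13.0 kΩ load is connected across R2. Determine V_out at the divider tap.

V_out ≈ 11.6 V

R2 ‖ R_L = (27.8 × 13.0)/(27.8 + 13.0) = 8.858 kΩ.
Voltage divider with the loaded lower leg: V_out = 42.6 × 8.858/(23.8 + 8.858) = 42.6 × 0.2712 = 11.55 V.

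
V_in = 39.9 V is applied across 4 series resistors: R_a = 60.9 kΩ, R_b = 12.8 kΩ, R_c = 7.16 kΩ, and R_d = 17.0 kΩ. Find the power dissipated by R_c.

P ≈ 1.19 mW

The common current is I = 39.9/97.86 = 0.4077 mA.
P = I²R = 0.1662 × 7.16 = 1.190 mW.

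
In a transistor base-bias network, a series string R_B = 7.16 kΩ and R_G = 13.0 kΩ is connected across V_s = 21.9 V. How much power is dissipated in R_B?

P ≈ 8.45 mW

Series current I = V_s/ΣR = 21.9/20.16 = 1.086 mA.
P = I²R = 1.180 × 7.16 = 8.449 mW.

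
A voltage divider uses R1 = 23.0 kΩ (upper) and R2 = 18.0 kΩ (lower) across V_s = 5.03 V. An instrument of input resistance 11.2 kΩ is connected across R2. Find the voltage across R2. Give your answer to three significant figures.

R2 ‖ R_L = (18.0 × 11.2)/(18.0 + 11.2) = 6.904 kΩ.
Now apply the divider: V_out = 5.03 × 0.2309 = 1.161 V.

V_out ≈ 1.16 V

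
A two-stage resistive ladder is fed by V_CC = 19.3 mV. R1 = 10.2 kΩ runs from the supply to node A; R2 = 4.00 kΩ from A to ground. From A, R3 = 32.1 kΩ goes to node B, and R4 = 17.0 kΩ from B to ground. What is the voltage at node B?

Node A sees R2 in parallel with the series input of stage 2, R3 + R4 = 49.10 kΩ.
Effective lower resistance at A: R2 ‖ 49.10 = 3.699 kΩ.
First divider: V_A = V_CC · 3.699/(10.2 + 3.699) = 5.136 mV.
V_B = V_A × 0.3462 = 1.778 mV.

V_B ≈ 1.78 mV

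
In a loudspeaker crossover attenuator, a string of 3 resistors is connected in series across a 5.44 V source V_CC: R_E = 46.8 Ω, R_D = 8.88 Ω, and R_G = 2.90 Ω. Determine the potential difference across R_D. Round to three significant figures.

Series total: ΣR = 46.8 + 8.88 + 2.90 = 58.58 Ω.
Voltage divider: V = V_CC · (8.880 / 58.58) = 5.44 × 0.1516 = 0.8246 V.

V ≈ 0.825 V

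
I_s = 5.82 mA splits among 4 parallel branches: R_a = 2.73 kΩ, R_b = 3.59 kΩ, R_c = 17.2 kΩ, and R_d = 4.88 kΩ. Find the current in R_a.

I ≈ 2.35 mA

ΣG = 1/2.73 + 1/3.59 + 1/17.2 + 1/4.88 = 0.9079.
Current divider: I(R_a) = I_s · G_k/ΣG = 5.82 × (0.3663/0.9079) = 5.82 × 0.4035 = 2.348 mA.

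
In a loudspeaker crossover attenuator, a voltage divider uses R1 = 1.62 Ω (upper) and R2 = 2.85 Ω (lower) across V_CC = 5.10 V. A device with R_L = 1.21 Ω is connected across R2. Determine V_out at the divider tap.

V_out ≈ 1.75 V

First combine the lower leg with the load: R2 ‖ R_L = 0.8494 Ω.
Voltage divider with the loaded lower leg: V_out = 5.10 × 0.8494/(1.62 + 0.8494) = 5.10 × 0.3440 = 1.754 V.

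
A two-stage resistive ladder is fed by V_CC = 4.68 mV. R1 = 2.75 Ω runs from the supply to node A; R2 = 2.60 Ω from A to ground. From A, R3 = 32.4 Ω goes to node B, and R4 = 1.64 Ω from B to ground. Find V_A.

The second stage (R3 + R4 = 34.04 Ω) loads node A in parallel with R2.
Effective lower resistance at A: R2 ‖ 34.04 = 2.416 Ω.
First divider: V_A = V_CC · 2.416/(2.75 + 2.416) = 2.188 mV.

V_A ≈ 2.19 mV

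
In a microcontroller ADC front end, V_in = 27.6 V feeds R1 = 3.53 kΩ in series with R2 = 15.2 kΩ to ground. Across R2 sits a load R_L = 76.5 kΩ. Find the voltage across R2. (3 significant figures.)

First combine the lower leg with the load: R2 ‖ R_L = 12.68 kΩ.
Now apply the divider: V_out = 27.6 × 0.7822 = 21.59 V.

V_out ≈ 21.6 V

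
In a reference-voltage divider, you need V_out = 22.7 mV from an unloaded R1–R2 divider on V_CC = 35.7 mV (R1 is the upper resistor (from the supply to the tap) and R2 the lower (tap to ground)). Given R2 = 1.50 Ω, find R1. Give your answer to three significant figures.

The divider ratio is R2/(R1+R2) = 22.7/35.7 = 0.6359.
Rearranging, R1 = R2·(1−k)/k = 1.50 × 0.5727 = 0.8590 Ω.

R1 ≈ 0.859 Ω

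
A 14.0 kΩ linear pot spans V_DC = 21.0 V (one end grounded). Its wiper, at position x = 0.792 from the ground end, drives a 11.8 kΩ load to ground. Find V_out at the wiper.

Split the track: R_lower = x·R_p = 11.09 kΩ, R_upper = (1−x)·R_p = 2.912 kΩ.
Lower segment in parallel with the load: 11.09 ‖ 11.8 = 5.716 kΩ.
Then V_out = V_DC · 5.716/(2.912 + 5.716) = 13.91 V.
(Unloaded: V_out = x·V_DC = 16.6 V.)

V_out ≈ 13.9 V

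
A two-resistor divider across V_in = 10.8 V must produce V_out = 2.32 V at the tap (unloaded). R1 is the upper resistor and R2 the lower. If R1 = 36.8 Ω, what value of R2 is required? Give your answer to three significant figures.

The divider ratio is R2/(R1+R2) = 2.32/10.8 = 0.2148.
Rearranging, R2 = R1·k/(1−k) = 36.8 × 0.2736 = 10.07 Ω.

R2 ≈ 10.1 Ω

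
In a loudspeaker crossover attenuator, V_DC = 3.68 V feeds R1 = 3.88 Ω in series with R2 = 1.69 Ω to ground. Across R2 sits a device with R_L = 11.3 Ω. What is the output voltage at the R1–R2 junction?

V_out ≈ 1.01 V

First combine the lower leg with the load: R2 ‖ R_L = 1.470 Ω.
Voltage divider with the loaded lower leg: V_out = 3.68 × 1.470/(3.88 + 1.470) = 3.68 × 0.2748 = 1.011 V.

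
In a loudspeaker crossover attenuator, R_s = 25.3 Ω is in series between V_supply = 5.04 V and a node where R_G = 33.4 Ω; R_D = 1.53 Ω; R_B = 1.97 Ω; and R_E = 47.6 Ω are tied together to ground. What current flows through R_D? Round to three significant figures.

Equivalent of the parallel group: R_p = 0.8250 Ω.
Node voltage V_A = V_supply · R_p/(R_s + R_p) = 5.04 × 0.03158 = 0.1592 V.
I(R_D) = V_A / R_D = 0.1592/1.53 = 0.1040 A.

I ≈ 0.104 A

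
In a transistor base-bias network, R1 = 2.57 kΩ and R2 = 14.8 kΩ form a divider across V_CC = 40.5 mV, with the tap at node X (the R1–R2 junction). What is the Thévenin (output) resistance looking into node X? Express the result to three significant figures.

Zeroing V_CC shorts the top of R1 to ground, so R_th = R1 ‖ R2 = 2.190 kΩ.

R_th ≈ 2.19 kΩ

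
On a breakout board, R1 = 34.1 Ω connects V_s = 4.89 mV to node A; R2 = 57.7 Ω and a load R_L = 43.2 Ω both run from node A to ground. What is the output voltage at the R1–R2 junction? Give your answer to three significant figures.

V_out ≈ 2.05 mV

The load sits in parallel with R2, giving an effective lower resistance R2' = R2·R_L/(R2+R_L) = 24.70 Ω.
Then V_out = V_s · R2'/(R1 + R2') = 4.89 × 24.70/58.80 = 2.054 mV.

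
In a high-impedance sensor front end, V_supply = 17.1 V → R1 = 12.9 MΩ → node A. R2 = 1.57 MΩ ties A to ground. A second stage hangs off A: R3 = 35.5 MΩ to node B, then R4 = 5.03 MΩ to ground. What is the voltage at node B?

The second stage (R3 + R4 = 40.53 MΩ) loads node A in parallel with R2.
R2 ‖ (R3+R4) = 1.511 MΩ.
V_A = 17.1 × 1.511/(12.9 + 1.511) = 1.793 V.
Then the unloaded second divider: V_B = V_A × R4/(R3+R4) = 1.793 × 0.1241 = 0.2226 V.

V_B ≈ 0.223 V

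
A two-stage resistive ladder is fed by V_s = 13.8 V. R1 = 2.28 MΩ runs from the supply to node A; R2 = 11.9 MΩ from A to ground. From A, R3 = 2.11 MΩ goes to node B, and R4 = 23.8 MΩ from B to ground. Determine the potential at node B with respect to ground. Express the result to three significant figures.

V_B ≈ 9.91 V

Node A sees R2 in parallel with the series input of stage 2, R3 + R4 = 25.91 MΩ.
Effective lower resistance at A: R2 ‖ 25.91 = 8.155 MΩ.
First divider: V_A = V_s · 8.155/(2.28 + 8.155) = 10.78 V.
Then the unloaded second divider: V_B = V_A × R4/(R3+R4) = 10.78 × 0.9186 = 9.906 V.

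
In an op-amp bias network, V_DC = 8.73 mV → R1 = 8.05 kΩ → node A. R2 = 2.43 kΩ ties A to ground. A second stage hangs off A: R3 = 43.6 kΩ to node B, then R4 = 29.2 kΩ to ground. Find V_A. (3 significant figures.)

V_A ≈ 1.97 mV

Node A sees R2 in parallel with the series input of stage 2, R3 + R4 = 72.80 kΩ.
R2 ‖ (R3+R4) = 2.352 kΩ.
So V_A = 8.73 × 0.2261 = 1.974 mV.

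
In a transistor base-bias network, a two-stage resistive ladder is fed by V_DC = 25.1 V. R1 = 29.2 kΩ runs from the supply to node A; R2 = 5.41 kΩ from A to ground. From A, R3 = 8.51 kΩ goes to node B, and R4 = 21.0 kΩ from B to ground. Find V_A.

Node A sees R2 in parallel with the series input of stage 2, R3 + R4 = 29.51 kΩ.
R2 ‖ (R3+R4) = 4.572 kΩ.
V_A = 25.1 × 4.572/(29.2 + 4.572) = 3.398 V.

V_A ≈ 3.40 V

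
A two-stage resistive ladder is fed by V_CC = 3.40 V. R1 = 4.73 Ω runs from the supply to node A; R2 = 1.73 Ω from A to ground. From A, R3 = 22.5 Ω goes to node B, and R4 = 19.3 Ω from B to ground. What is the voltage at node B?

V_B ≈ 0.408 V

Looking into the second stage from A: R3 + R4 = 41.80 Ω appears in parallel with R2.
R2 ‖ (R3+R4) = 1.661 Ω.
First divider: V_A = V_CC · 1.661/(4.73 + 1.661) = 0.8837 V.
Stage 2 is unloaded, so V_B = V_A · R4/(R3+R4) = 0.8837 × 19.3/41.80 = 0.4080 V.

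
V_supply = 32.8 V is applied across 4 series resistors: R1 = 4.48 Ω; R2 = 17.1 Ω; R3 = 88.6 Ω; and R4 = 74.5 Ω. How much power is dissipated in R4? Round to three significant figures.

P ≈ 2.35 W

Series current I = V_supply/ΣR = 32.8/184.7 = 0.1776 A.
P(R4) = I²·R4 = (0.1776)² × 74.5 = 2.350 W.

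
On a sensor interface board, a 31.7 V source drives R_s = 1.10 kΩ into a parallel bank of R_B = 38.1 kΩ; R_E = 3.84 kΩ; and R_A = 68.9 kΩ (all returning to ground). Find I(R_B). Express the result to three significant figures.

I ≈ 0.625 mA

Equivalent of the parallel group: R_p = 3.320 kΩ.
V_A by voltage divider: V_A = 31.7 × 3.320/(1.10 + 3.320) = 23.81 V.
I(R_B) = V_A / R_B = 23.81/38.1 = 0.6250 mA.
(Check via current divider: I_total = 7.171 mA; share G_k/ΣG = 0.08715 → same result.)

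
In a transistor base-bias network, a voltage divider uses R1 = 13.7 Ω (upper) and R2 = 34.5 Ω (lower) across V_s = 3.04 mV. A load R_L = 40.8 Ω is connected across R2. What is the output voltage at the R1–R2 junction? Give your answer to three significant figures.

V_out ≈ 1.75 mV

The load sits in parallel with R2, giving an effective lower resistance R2' = R2·R_L/(R2+R_L) = 18.69 Ω.
Then V_out = V_s · R2'/(R1 + R2') = 3.04 × 18.69/32.39 = 1.754 mV.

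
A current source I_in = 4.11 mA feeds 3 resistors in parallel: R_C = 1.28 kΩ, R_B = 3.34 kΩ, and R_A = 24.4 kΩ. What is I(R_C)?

I ≈ 2.86 mA

Conductances: ΣG = 1/1.28 + 1/3.34 + 1/24.4 = 1.122 (1/kΩ).
Current divider: I(R_C) = I_in · G_k/ΣG = 4.11 × (0.7812/1.122) = 4.11 × 0.6965 = 2.863 mA.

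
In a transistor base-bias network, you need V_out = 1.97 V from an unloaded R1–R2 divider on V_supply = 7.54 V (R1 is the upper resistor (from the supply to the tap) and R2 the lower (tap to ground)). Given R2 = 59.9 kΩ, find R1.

The divider ratio is R2/(R1+R2) = 1.97/7.54 = 0.2613.
Rearranging, R1 = R2·(1−k)/k = 59.9 × 2.827 = 169.4 kΩ.

R1 ≈ 169 kΩ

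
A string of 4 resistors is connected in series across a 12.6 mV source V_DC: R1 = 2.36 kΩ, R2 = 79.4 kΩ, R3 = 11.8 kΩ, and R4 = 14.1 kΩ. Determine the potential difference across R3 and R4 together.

Total series resistance ΣR = 2.36 + 79.4 + 11.8 + 14.1 = 107.7 kΩ.
R_{R3..R4} = 11.8 + 14.1 = 25.90 kΩ.
Voltage divider: V = V_DC · (25.90 / 107.7) = 12.6 × 0.2406 = 3.031 mV.

V ≈ 3.03 mV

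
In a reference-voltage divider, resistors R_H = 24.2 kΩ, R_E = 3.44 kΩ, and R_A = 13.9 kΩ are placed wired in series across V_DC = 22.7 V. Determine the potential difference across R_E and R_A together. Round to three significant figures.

Total series resistance ΣR = 24.2 + 3.44 + 13.9 = 41.54 kΩ.
R_{R_E..R_A} = 3.44 + 13.9 = 17.34 kΩ.
Voltage divider: V = V_DC · (17.34 / 41.54) = 22.7 × 0.4174 = 9.476 V.

V ≈ 9.48 V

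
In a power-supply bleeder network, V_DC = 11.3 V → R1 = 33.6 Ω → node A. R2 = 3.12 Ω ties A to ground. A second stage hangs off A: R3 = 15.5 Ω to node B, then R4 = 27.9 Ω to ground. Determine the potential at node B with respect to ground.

V_B ≈ 0.579 V

Node A sees R2 in parallel with the series input of stage 2, R3 + R4 = 43.40 Ω.
R2 ‖ (R3+R4) = 2.911 Ω.
V_A = 11.3 × 2.911/(33.6 + 2.911) = 0.9009 V.
Stage 2 is unloaded, so V_B = V_A · R4/(R3+R4) = 0.9009 × 27.9/43.40 = 0.5791 V.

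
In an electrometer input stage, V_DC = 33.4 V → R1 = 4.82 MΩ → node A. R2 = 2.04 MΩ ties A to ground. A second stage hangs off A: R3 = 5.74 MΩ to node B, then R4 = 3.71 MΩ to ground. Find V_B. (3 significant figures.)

The second stage (R3 + R4 = 9.450 MΩ) loads node A in parallel with R2.
Effective lower resistance at A: R2 ‖ 9.450 = 1.678 MΩ.
First divider: V_A = V_DC · 1.678/(4.82 + 1.678) = 8.624 V.
Stage 2 is unloaded, so V_B = V_A · R4/(R3+R4) = 8.624 × 3.71/9.450 = 3.386 V.

V_B ≈ 3.39 V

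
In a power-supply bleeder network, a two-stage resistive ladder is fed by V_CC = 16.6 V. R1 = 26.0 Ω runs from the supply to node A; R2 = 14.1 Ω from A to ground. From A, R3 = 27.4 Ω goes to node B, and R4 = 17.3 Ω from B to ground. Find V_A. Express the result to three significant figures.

Looking into the second stage from A: R3 + R4 = 44.70 Ω appears in parallel with R2.
Effective lower resistance at A: R2 ‖ 44.70 = 10.72 Ω.
First divider: V_A = V_CC · 10.72/(26.0 + 10.72) = 4.846 V.

V_A ≈ 4.85 V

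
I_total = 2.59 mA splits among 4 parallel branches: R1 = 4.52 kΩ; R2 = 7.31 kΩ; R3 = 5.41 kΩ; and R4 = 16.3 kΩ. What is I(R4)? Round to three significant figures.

ΣG = 1/4.52 + 1/7.31 + 1/5.41 + 1/16.3 = 0.6042.
Current divider: I(R4) = I_total · G_k/ΣG = 2.59 × (0.06135/0.6042) = 2.59 × 0.1015 = 0.2630 mA.

I ≈ 0.263 mA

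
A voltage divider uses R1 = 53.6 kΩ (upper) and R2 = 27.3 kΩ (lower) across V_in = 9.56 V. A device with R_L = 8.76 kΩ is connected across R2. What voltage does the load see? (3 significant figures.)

V_out ≈ 1.05 V

R2 ‖ R_L = (27.3 × 8.76)/(27.3 + 8.76) = 6.632 kΩ.
Voltage divider with the loaded lower leg: V_out = 9.56 × 6.632/(53.6 + 6.632) = 9.56 × 0.1101 = 1.053 V.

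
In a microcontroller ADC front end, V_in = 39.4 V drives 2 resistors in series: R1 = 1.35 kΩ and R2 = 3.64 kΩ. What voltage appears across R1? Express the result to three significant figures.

ΣR = 1.35 + 3.64 = 4.990 kΩ.
Voltage divider: V = V_in · (1.350 / 4.990) = 39.4 × 0.2705 = 10.66 V.

V ≈ 10.7 V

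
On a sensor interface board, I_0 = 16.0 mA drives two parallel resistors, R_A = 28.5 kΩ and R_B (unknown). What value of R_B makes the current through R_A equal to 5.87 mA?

R_B ≈ 16.5 kΩ

In a two-way split, I_A/I_0 = R_B/(R_A + R_B).
With f = 0.3669, R_B = R_A · f/(1−f) = 28.5 × 0.5795 = 16.51 kΩ.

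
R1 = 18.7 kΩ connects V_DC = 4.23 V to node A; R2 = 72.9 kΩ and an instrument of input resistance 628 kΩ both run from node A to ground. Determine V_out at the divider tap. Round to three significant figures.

V_out ≈ 3.29 V

The load sits in parallel with R2, giving an effective lower resistance R2' = R2·R_L/(R2+R_L) = 65.32 kΩ.
Then V_out = V_DC · R2'/(R1 + R2') = 4.23 × 65.32/84.02 = 3.289 V.
(Unloaded it would be 3.37 V; the load pulls it down.)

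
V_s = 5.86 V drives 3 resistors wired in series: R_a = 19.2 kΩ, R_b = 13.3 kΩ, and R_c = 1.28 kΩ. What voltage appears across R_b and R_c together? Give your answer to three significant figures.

V ≈ 2.53 V

ΣR = 19.2 + 13.3 + 1.28 = 33.78 kΩ.
R_{R_b..R_c} = 13.3 + 1.28 = 14.58 kΩ.
By the voltage-divider rule, V = 5.86 × 14.58/33.78 = 2.529 V.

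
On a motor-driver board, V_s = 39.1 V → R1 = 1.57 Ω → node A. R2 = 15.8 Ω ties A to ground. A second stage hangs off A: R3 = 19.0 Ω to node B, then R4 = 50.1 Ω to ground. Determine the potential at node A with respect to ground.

Looking into the second stage from A: R3 + R4 = 69.10 Ω appears in parallel with R2.
Effective lower resistance at A: R2 ‖ 69.10 = 12.86 Ω.
V_A = 39.1 × 12.86/(1.57 + 12.86) = 34.85 V.

V_A ≈ 34.8 V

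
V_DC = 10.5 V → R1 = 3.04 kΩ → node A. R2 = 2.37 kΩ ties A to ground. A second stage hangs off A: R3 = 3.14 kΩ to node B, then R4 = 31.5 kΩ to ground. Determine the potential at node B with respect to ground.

Looking into the second stage from A: R3 + R4 = 34.64 kΩ appears in parallel with R2.
Effective lower resistance at A: R2 ‖ 34.64 = 2.218 kΩ.
First divider: V_A = V_DC · 2.218/(3.04 + 2.218) = 4.430 V.
Stage 2 is unloaded, so V_B = V_A · R4/(R3+R4) = 4.430 × 31.5/34.64 = 4.028 V.

V_B ≈ 4.03 V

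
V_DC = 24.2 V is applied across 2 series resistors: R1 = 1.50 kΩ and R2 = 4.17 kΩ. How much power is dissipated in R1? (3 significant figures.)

P ≈ 27.3 mW

Series current I = V_DC/ΣR = 24.2/5.670 = 4.268 mA.
V(R1) = I·R = 6.402 V; P = V·I = 6.402 × 4.268 = 27.32 mW.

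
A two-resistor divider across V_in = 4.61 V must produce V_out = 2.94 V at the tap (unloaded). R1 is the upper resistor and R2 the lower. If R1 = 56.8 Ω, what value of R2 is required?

R2 ≈ 100 Ω

Required fraction k = V_out/V_in = 0.6377.
Rearranging, R2 = R1·k/(1−k) = 56.8 × 1.760 = 100.0 Ω.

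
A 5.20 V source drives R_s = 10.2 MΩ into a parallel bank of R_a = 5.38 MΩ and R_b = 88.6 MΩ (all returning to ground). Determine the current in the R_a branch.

I ≈ 0.321 µA

Parallel bank: R_p = 1/(1/5.38 + 1/88.6) = 5.072 MΩ.
V_A by voltage divider: V_A = 5.20 × 5.072/(10.2 + 5.072) = 1.727 V.
I(R_a) = V_A / R_a = 1.727/5.38 = 0.3210 µA.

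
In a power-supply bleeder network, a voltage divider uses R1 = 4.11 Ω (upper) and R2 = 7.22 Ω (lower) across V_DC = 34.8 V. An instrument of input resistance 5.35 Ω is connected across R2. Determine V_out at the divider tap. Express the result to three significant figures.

V_out ≈ 14.9 V

First combine the lower leg with the load: R2 ‖ R_L = 3.073 Ω.
Voltage divider with the loaded lower leg: V_out = 34.8 × 3.073/(4.11 + 3.073) = 34.8 × 0.4278 = 14.89 V.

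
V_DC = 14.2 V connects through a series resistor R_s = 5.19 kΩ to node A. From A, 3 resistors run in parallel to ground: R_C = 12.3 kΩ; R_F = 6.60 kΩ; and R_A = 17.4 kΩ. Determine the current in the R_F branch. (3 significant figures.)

I ≈ 0.858 mA

Combine the parallel branches: R_p = (1/12.3 + 1/6.60 + 1/17.4)⁻¹ = 3.445 kΩ.
V_A by voltage divider: V_A = 14.2 × 3.445/(5.19 + 3.445) = 5.665 V.
Branch current I = V_A/R_F = 5.665/6.60 = 0.8583 mA.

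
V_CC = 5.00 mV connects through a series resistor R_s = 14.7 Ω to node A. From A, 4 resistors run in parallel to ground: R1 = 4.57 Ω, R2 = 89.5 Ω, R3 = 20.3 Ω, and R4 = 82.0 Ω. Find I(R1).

I ≈ 0.207 mA

Parallel bank: R_p = 1/(1/4.57 + 1/89.5 + 1/20.3 + 1/82.0) = 3.431 Ω.
Node voltage V_A = V_CC · R_p/(R_s + R_p) = 5.00 × 0.1892 = 0.9462 mV.
Branch current I = V_A/R1 = 0.9462/4.57 = 0.2070 mA.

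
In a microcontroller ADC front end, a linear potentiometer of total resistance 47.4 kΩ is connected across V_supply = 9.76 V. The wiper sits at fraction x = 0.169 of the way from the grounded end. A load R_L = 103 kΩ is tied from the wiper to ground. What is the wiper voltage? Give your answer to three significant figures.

V_out ≈ 1.55 V

Lower segment x·R_p = 8.011 kΩ; upper segment (1−x)·R_p = 39.39 kΩ.
Lower segment in parallel with the load: 8.011 ‖ 103 = 7.433 kΩ.
Then V_out = V_supply · 7.433/(39.39 + 7.433) = 1.549 V.
(Unloaded: V_out = x·V_supply = 1.65 V.)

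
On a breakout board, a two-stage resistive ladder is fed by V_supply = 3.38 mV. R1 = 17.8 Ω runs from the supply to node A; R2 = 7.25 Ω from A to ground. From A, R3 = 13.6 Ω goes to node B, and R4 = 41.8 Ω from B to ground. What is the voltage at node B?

V_B ≈ 0.675 mV

Node A sees R2 in parallel with the series input of stage 2, R3 + R4 = 55.40 Ω.
R2 ‖ (R3+R4) = 6.411 Ω.
V_A = 3.38 × 6.411/(17.8 + 6.411) = 0.8950 mV.
Stage 2 is unloaded, so V_B = V_A · R4/(R3+R4) = 0.8950 × 41.8/55.40 = 0.6753 mV.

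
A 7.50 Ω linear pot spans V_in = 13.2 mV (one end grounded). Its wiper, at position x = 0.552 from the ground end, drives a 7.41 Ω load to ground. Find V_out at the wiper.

V_out ≈ 5.83 mV

Split the track: R_lower = x·R_p = 4.140 Ω, R_upper = (1−x)·R_p = 3.360 Ω.
(x·R_p) ‖ R_L = 2.656 Ω.
V_out = 13.2 × 2.656/(3.360 + 2.656) = 5.828 mV.
(Unloaded: V_out = x·V_in = 7.29 mV.)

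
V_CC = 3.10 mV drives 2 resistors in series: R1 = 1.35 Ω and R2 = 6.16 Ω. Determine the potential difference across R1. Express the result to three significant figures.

Series total: ΣR = 1.35 + 6.16 = 7.510 Ω.
Voltage divider: V = V_CC · (1.350 / 7.510) = 3.10 × 0.1798 = 0.5573 mV.

V ≈ 0.557 mV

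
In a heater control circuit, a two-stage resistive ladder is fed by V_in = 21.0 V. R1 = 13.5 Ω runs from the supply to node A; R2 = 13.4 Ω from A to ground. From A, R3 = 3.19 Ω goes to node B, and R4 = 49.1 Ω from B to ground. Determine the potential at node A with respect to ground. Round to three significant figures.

V_A ≈ 9.27 V

Node A sees R2 in parallel with the series input of stage 2, R3 + R4 = 52.29 Ω.
Effective lower resistance at A: R2 ‖ 52.29 = 10.67 Ω.
First divider: V_A = V_in · 10.67/(13.5 + 10.67) = 9.269 V.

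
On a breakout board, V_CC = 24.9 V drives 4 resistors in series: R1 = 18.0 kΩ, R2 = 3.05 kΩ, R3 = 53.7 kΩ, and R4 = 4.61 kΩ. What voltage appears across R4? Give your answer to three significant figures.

V ≈ 1.45 V

Total series resistance ΣR = 18.0 + 3.05 + 53.7 + 4.61 = 79.36 kΩ.
V = V_CC · R/ΣR = 24.9 × 0.05809 = 1.446 V.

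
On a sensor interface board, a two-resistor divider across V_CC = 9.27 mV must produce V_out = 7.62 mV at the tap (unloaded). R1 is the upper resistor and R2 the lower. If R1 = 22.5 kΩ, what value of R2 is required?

R2 ≈ 104 kΩ

Required fraction k = V_out/V_CC = 0.8220.
So R2 = R1 · V_out/(V_CC − V_out) = 22.5 × 7.62/(9.27 − 7.62) = 22.5 × 4.618 = 103.9 kΩ.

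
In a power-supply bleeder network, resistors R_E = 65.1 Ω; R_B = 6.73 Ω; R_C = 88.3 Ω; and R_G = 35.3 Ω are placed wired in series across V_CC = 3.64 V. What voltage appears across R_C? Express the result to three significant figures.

ΣR = 65.1 + 6.73 + 88.3 + 35.3 = 195.4 Ω.
By the voltage-divider rule, V = 3.64 × 88.30/195.4 = 1.645 V.

V ≈ 1.64 V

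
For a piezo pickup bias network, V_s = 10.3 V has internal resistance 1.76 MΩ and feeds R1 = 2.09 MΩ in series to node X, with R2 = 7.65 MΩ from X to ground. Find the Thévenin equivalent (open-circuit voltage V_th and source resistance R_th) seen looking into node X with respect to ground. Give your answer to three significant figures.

R1' = 1.76 + 2.09 = 3.850 MΩ (source resistance + R1).
Open-circuit (no load on X): V_th = V_s · R2/(R1' + R2) = 10.3 × 7.65/(3.850 + 7.65) = 6.852 V.
With V_s suppressed (replaced by a short), R_th = R1' ‖ R2 = (3.850 × 7.65)/(3.850 + 7.65) = 2.561 MΩ.

V_th ≈ 6.85 V, R_th ≈ 2.56 MΩ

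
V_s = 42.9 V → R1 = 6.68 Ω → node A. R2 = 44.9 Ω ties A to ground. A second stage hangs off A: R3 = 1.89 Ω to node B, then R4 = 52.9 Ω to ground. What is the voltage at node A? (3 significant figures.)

Node A sees R2 in parallel with the series input of stage 2, R3 + R4 = 54.79 Ω.
Effective lower resistance at A: R2 ‖ 54.79 = 24.68 Ω.
So V_A = 42.9 × 0.7870 = 33.76 V.

V_A ≈ 33.8 V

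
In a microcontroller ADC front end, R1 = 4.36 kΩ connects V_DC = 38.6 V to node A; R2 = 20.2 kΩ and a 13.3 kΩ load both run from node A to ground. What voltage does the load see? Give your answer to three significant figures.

V_out ≈ 25.0 V

First combine the lower leg with the load: R2 ‖ R_L = 8.020 kΩ.
Then V_out = V_DC · R2'/(R1 + R2') = 38.6 × 8.020/12.38 = 25.01 V.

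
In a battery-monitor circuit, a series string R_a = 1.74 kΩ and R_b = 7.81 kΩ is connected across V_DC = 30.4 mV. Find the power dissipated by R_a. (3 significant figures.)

P ≈ 17.6 nW

ΣR = 9.550 kΩ → I = 30.4/9.550 = 3.183 µA.
P(R_a) = I²·R_a = (3.183)² × 1.74 = 17.63 nW.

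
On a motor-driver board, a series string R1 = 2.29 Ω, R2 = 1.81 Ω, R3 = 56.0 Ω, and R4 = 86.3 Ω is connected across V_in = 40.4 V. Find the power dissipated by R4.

P ≈ 6.57 W

ΣR = 146.4 Ω → I = 40.4/146.4 = 0.2760 A.
P = I²R = 0.07615 × 86.3 = 6.572 W.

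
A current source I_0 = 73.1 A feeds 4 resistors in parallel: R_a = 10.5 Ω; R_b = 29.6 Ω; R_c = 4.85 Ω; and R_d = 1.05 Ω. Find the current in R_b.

ΣG = 1/10.5 + 1/29.6 + 1/4.85 + 1/1.05 = 1.288.
R_b takes the fraction G_k/ΣG = 0.03378/1.288 = 0.02624, so I = 73.1 × 0.02624 = 1.918 A.

I ≈ 1.92 A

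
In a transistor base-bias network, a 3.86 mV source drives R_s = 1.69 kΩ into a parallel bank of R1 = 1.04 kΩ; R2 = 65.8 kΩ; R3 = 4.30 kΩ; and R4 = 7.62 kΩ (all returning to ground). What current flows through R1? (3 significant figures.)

I ≈ 1.14 µA

Equivalent of the parallel group: R_p = 0.7460 kΩ.
Node voltage V_A = V_s · R_p/(R_s + R_p) = 3.86 × 0.3062 = 1.182 mV.
Branch current I = V_A/R1 = 1.182/1.04 = 1.137 µA.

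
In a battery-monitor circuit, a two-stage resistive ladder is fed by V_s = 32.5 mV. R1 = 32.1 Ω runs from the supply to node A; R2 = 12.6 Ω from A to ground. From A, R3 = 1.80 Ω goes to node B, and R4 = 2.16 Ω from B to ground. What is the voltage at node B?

Node A sees R2 in parallel with the series input of stage 2, R3 + R4 = 3.960 Ω.
R2 ‖ (R3+R4) = 3.013 Ω.
V_A = 32.5 × 3.013/(32.1 + 3.013) = 2.789 mV.
Stage 2 is unloaded, so V_B = V_A · R4/(R3+R4) = 2.789 × 2.16/3.960 = 1.521 mV.

V_B ≈ 1.52 mV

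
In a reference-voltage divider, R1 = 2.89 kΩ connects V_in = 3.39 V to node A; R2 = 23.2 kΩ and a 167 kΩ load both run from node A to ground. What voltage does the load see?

R2 ‖ R_L = (23.2 × 167)/(23.2 + 167) = 20.37 kΩ.
Voltage divider with the loaded lower leg: V_out = 3.39 × 20.37/(2.89 + 20.37) = 3.39 × 0.8758 = 2.969 V.

V_out ≈ 2.97 V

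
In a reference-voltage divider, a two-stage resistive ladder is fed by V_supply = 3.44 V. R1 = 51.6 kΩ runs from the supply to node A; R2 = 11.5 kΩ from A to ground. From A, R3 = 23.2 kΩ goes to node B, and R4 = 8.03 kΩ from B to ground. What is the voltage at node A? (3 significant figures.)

V_A ≈ 0.482 V

Looking into the second stage from A: R3 + R4 = 31.23 kΩ appears in parallel with R2.
Effective lower resistance at A: R2 ‖ 31.23 = 8.405 kΩ.
First divider: V_A = V_supply · 8.405/(51.6 + 8.405) = 0.4818 V.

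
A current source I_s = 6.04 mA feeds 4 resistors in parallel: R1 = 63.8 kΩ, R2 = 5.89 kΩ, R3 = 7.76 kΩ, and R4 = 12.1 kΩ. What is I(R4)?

I ≈ 1.26 mA

Conductances: ΣG = 1/63.8 + 1/5.89 + 1/7.76 + 1/12.1 = 0.3970 (1/kΩ).
Current divider: I(R4) = I_s · G_k/ΣG = 6.04 × (0.08264/0.3970) = 6.04 × 0.2082 = 1.257 mA.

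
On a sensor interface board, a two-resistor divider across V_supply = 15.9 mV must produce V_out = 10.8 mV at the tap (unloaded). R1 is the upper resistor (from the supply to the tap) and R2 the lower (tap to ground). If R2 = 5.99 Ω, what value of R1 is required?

R1 ≈ 2.83 Ω

V_out/V_supply = R2/(R1+R2) = 0.6792.
R1 = R2·(1/k − 1) = 5.99 × 0.4722 = 2.829 Ω.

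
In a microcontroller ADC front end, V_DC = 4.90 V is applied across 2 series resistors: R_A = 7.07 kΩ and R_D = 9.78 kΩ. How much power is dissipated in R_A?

P ≈ 0.598 mW

Series current I = V_DC/ΣR = 4.90/16.85 = 0.2908 mA.
V(R_A) = I·R = 2.056 V; P = V·I = 2.056 × 0.2908 = 0.5979 mW.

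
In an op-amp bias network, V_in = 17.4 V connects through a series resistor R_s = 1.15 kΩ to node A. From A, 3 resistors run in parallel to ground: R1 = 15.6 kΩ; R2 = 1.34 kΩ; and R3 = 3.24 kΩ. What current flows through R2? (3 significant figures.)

I ≈ 5.68 mA

Combine the parallel branches: R_p = (1/15.6 + 1/1.34 + 1/3.24)⁻¹ = 0.8936 kΩ.
V_A by voltage divider: V_A = 17.4 × 0.8936/(1.15 + 0.8936) = 7.609 V.
Branch current I = V_A/R2 = 7.609/1.34 = 5.678 mA.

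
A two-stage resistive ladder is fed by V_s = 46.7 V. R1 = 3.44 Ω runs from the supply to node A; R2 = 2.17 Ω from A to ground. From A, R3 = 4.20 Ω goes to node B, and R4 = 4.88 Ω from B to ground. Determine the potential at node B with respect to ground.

V_B ≈ 8.47 V

Node A sees R2 in parallel with the series input of stage 2, R3 + R4 = 9.080 Ω.
Effective lower resistance at A: R2 ‖ 9.080 = 1.751 Ω.
First divider: V_A = V_s · 1.751/(3.44 + 1.751) = 15.76 V.
V_B = V_A × 0.5374 = 8.468 V.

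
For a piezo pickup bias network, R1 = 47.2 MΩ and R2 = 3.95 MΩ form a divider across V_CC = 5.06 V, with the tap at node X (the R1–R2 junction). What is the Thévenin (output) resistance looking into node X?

Zeroing V_CC shorts the top of R1 to ground, so R_th = R1 ‖ R2 = 3.645 MΩ.

R_th ≈ 3.64 MΩ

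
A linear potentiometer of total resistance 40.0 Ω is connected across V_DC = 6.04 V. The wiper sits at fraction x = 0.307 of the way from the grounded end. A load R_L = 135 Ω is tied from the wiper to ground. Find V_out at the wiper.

Lower segment x·R_p = 12.28 Ω; upper segment (1−x)·R_p = 27.72 Ω.
R_L loads the lower segment: effective lower R = 11.26 Ω.
Loaded-divider output: V_out = 6.04 × 0.2888 = 1.744 V.

V_out ≈ 1.74 V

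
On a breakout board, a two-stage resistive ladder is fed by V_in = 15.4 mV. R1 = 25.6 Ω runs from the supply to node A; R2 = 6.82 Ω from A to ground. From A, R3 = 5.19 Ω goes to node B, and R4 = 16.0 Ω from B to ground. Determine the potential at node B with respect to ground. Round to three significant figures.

V_B ≈ 1.95 mV

Looking into the second stage from A: R3 + R4 = 21.19 Ω appears in parallel with R2.
R2 ‖ (R3+R4) = 5.159 Ω.
First divider: V_A = V_in · 5.159/(25.6 + 5.159) = 2.583 mV.
V_B = V_A × 0.7551 = 1.950 mV.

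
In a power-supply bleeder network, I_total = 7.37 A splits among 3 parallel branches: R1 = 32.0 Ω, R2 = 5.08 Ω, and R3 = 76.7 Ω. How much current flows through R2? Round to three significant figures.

Total conductance ΣG = 1/32.0 + 1/5.08 + 1/76.7 = 0.2411 (units of 1/Ω).
By the current-divider rule, I = I_total · G_k/ΣG = 7.37 × 0.8163 = 6.016 A.

I ≈ 6.02 A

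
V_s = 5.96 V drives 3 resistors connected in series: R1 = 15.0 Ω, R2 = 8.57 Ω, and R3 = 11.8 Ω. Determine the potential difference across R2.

ΣR = 15.0 + 8.57 + 11.8 = 35.37 Ω.
By the voltage-divider rule, V = 5.96 × 8.570/35.37 = 1.444 V.

V ≈ 1.44 V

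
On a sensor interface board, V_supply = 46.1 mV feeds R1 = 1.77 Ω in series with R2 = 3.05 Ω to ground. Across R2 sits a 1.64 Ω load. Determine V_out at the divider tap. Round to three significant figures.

The load sits in parallel with R2, giving an effective lower resistance R2' = R2·R_L/(R2+R_L) = 1.067 Ω.
Then V_out = V_supply · R2'/(R1 + R2') = 46.1 × 1.067/2.837 = 17.33 mV.
(Unloaded it would be 29.2 mV; the load pulls it down.)

V_out ≈ 17.3 mV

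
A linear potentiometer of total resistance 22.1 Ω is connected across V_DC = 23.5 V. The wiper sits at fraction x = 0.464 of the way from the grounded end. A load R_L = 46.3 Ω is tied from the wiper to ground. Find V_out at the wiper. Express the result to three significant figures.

Lower segment x·R_p = 10.25 Ω; upper segment (1−x)·R_p = 11.85 Ω.
R_L loads the lower segment: effective lower R = 8.395 Ω.
V_out = 23.5 × 8.395/(11.85 + 8.395) = 9.747 V.
(Unloaded: V_out = x·V_DC = 10.9 V.)

V_out ≈ 9.75 V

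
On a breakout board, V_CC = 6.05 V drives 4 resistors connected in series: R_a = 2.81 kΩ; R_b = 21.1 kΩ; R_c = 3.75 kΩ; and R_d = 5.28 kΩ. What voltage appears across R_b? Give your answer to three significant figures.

V ≈ 3.88 V

Series total: ΣR = 2.81 + 21.1 + 3.75 + 5.28 = 32.94 kΩ.
Voltage divider: V = V_CC · (21.10 / 32.94) = 6.05 × 0.6406 = 3.875 V.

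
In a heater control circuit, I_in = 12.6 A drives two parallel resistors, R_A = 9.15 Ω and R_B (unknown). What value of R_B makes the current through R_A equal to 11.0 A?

R_B ≈ 62.9 Ω

The fraction through R_A equals R_B/(R_A+R_B).
11.0/12.6 = R_B/(R_A + R_B) → R_B = R_A · (0.8730)/(1 − 0.8730) = 9.15 × 6.875 = 62.91 Ω.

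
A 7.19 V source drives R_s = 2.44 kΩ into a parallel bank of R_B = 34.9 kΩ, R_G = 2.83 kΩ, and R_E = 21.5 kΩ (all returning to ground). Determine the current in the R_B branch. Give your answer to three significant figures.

Parallel bank: R_p = 1/(1/34.9 + 1/2.83 + 1/21.5) = 2.334 kΩ.
Node voltage V_A = V_DC · R_p/(R_s + R_p) = 7.19 × 0.4889 = 3.515 V.
I(R_B) = V_A / R_B = 3.515/34.9 = 0.1007 mA.

I ≈ 0.101 mA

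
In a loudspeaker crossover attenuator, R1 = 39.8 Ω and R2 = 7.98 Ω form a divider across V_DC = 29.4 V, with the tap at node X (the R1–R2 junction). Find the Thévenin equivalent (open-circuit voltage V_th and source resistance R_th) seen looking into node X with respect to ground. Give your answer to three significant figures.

V_th is the unloaded tap voltage: V_DC · R2/(R1+R2) = 29.4 × 0.1670 = 4.910 V.
With V_DC suppressed (replaced by a short), R_th = R1 ‖ R2 = (39.80 × 7.98)/(39.80 + 7.98) = 6.647 Ω.

V_th ≈ 4.91 V, R_th ≈ 6.65 Ω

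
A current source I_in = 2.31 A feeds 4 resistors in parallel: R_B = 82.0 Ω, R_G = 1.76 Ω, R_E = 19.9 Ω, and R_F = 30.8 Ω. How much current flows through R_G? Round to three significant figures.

I ≈ 1.98 A

Conductances: ΣG = 1/82.0 + 1/1.76 + 1/19.9 + 1/30.8 = 0.6631 (1/Ω).
Current divider: I(R_G) = I_in · G_k/ΣG = 2.31 × (0.5682/0.6631) = 2.31 × 0.8569 = 1.979 A.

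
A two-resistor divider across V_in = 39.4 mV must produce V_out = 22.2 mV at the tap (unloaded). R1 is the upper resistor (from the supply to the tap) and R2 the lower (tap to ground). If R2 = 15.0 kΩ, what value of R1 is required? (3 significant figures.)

R1 ≈ 11.6 kΩ

V_out/V_in = R2/(R1+R2) = 0.5635.
Rearranging, R1 = R2·(1−k)/k = 15.0 × 0.7748 = 11.62 kΩ.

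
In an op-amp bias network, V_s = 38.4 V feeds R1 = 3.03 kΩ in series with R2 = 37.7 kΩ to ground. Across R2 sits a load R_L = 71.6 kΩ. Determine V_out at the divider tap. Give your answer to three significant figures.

V_out ≈ 34.2 V

The load sits in parallel with R2, giving an effective lower resistance R2' = R2·R_L/(R2+R_L) = 24.70 kΩ.
Then V_out = V_s · R2'/(R1 + R2') = 38.4 × 24.70/27.73 = 34.20 V.
(Unloaded it would be 35.5 V; the load pulls it down.)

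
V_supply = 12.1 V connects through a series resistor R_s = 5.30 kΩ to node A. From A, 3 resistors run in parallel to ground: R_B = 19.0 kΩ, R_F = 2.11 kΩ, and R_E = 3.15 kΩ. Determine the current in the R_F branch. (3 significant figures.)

I ≈ 1.05 mA

Combine the parallel branches: R_p = (1/19.0 + 1/2.11 + 1/3.15)⁻¹ = 1.185 kΩ.
V_A by voltage divider: V_A = 12.1 × 1.185/(5.30 + 1.185) = 2.211 V.
I(R_F) = V_A / R_F = 2.211/2.11 = 1.048 mA.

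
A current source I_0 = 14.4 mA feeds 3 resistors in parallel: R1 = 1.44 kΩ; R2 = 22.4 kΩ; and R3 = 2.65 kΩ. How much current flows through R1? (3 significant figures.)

I ≈ 8.96 mA

Conductances: ΣG = 1/1.44 + 1/22.4 + 1/2.65 = 1.116 (1/kΩ).
Current divider: I(R1) = I_0 · G_k/ΣG = 14.4 × (0.6944/1.116) = 14.4 × 0.6220 = 8.957 mA.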